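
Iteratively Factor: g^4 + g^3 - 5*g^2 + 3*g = (g + 3)*(g^3 - 2*g^2 + g) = g*(g + 3)*(g^2 - 2*g + 1) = g*(g - 1)*(g + 3)*(g - 1)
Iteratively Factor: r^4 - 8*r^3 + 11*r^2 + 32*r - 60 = (r - 2)*(r^3 - 6*r^2 - r + 30) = (r - 3)*(r - 2)*(r^2 - 3*r - 10) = (r - 5)*(r - 3)*(r - 2)*(r + 2)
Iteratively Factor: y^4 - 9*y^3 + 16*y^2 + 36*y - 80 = (y + 2)*(y^3 - 11*y^2 + 38*y - 40) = (y - 5)*(y + 2)*(y^2 - 6*y + 8) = (y - 5)*(y - 2)*(y + 2)*(y - 4)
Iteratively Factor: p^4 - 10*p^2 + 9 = (p + 1)*(p^3 - p^2 - 9*p + 9) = (p - 3)*(p + 1)*(p^2 + 2*p - 3) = (p - 3)*(p + 1)*(p + 3)*(p - 1)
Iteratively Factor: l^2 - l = (l - 1)*(l)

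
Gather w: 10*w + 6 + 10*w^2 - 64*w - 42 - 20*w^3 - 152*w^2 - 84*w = -20*w^3 - 142*w^2 - 138*w - 36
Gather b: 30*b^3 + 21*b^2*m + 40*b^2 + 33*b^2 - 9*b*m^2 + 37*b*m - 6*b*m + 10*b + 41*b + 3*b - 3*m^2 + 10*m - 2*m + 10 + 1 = 30*b^3 + b^2*(21*m + 73) + b*(-9*m^2 + 31*m + 54) - 3*m^2 + 8*m + 11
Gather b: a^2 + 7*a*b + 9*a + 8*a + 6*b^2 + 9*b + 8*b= a^2 + 17*a + 6*b^2 + b*(7*a + 17)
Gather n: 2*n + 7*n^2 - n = 7*n^2 + n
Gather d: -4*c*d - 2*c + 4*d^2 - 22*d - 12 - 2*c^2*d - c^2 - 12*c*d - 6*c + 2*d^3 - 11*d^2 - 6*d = -c^2 - 8*c + 2*d^3 - 7*d^2 + d*(-2*c^2 - 16*c - 28) - 12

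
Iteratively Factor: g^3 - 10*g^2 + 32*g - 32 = (g - 4)*(g^2 - 6*g + 8) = (g - 4)*(g - 2)*(g - 4)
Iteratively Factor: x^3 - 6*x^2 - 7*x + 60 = (x - 4)*(x^2 - 2*x - 15) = (x - 5)*(x - 4)*(x + 3)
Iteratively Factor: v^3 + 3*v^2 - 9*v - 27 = (v + 3)*(v^2 - 9) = (v + 3)^2*(v - 3)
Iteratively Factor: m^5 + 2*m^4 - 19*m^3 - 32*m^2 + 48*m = (m + 4)*(m^4 - 2*m^3 - 11*m^2 + 12*m) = (m - 4)*(m + 4)*(m^3 + 2*m^2 - 3*m) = m*(m - 4)*(m + 4)*(m^2 + 2*m - 3) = m*(m - 4)*(m + 3)*(m + 4)*(m - 1)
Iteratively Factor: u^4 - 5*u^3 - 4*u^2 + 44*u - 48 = (u - 4)*(u^3 - u^2 - 8*u + 12) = (u - 4)*(u + 3)*(u^2 - 4*u + 4) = (u - 4)*(u - 2)*(u + 3)*(u - 2)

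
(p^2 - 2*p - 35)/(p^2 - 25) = (p - 7)/(p - 5)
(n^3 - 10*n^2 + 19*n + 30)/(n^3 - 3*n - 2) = (n^2 - 11*n + 30)/(n^2 - n - 2)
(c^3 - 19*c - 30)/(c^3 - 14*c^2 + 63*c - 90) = (c^2 + 5*c + 6)/(c^2 - 9*c + 18)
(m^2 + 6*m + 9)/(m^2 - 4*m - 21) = (m + 3)/(m - 7)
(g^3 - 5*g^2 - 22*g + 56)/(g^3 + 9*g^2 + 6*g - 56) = (g - 7)/(g + 7)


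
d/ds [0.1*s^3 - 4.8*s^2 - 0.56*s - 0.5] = 0.3*s^2 - 9.6*s - 0.56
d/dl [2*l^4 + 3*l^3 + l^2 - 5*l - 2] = 8*l^3 + 9*l^2 + 2*l - 5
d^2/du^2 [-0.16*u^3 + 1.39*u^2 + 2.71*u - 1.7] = 2.78 - 0.96*u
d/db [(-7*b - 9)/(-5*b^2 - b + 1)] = (35*b^2 + 7*b - (7*b + 9)*(10*b + 1) - 7)/(5*b^2 + b - 1)^2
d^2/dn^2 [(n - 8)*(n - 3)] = 2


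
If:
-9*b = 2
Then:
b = -2/9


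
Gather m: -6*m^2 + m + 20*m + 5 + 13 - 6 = -6*m^2 + 21*m + 12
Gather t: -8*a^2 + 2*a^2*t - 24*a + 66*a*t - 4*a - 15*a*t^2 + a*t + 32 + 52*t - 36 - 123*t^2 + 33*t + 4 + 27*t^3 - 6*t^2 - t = -8*a^2 - 28*a + 27*t^3 + t^2*(-15*a - 129) + t*(2*a^2 + 67*a + 84)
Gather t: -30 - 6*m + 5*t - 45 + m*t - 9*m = -15*m + t*(m + 5) - 75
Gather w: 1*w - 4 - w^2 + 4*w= -w^2 + 5*w - 4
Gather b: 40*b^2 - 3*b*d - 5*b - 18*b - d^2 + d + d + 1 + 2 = 40*b^2 + b*(-3*d - 23) - d^2 + 2*d + 3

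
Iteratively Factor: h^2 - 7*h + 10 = (h - 2)*(h - 5)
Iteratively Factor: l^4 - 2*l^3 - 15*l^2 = (l)*(l^3 - 2*l^2 - 15*l) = l*(l + 3)*(l^2 - 5*l) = l*(l - 5)*(l + 3)*(l)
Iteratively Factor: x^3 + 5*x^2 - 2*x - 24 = (x - 2)*(x^2 + 7*x + 12) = (x - 2)*(x + 4)*(x + 3)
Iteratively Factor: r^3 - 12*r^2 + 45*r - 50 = (r - 5)*(r^2 - 7*r + 10) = (r - 5)^2*(r - 2)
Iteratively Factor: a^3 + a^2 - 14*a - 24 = (a + 3)*(a^2 - 2*a - 8) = (a - 4)*(a + 3)*(a + 2)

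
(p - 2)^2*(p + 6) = p^3 + 2*p^2 - 20*p + 24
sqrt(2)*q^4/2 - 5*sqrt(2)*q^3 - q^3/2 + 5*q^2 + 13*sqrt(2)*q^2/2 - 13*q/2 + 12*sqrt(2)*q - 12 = (q - 8)*(q - 3)*(q - sqrt(2)/2)*(sqrt(2)*q/2 + sqrt(2)/2)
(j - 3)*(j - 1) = j^2 - 4*j + 3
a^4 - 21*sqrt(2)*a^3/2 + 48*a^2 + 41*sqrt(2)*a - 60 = (a - 6*sqrt(2))*(a - 5*sqrt(2))*(a - sqrt(2)/2)*(a + sqrt(2))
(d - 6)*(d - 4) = d^2 - 10*d + 24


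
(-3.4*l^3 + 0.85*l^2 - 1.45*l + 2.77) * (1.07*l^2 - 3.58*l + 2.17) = -3.638*l^5 + 13.0815*l^4 - 11.9725*l^3 + 9.9994*l^2 - 13.0631*l + 6.0109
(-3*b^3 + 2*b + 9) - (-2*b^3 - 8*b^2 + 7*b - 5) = -b^3 + 8*b^2 - 5*b + 14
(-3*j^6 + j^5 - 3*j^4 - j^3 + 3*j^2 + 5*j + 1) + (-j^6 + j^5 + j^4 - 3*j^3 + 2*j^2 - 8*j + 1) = -4*j^6 + 2*j^5 - 2*j^4 - 4*j^3 + 5*j^2 - 3*j + 2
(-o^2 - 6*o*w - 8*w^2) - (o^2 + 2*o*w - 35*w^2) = -2*o^2 - 8*o*w + 27*w^2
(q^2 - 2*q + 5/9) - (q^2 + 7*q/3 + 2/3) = -13*q/3 - 1/9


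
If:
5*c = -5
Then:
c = -1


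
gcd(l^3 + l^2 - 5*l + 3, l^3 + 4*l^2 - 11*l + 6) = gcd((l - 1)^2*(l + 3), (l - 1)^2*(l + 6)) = l^2 - 2*l + 1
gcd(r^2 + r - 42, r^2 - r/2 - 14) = 1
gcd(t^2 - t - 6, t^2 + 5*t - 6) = 1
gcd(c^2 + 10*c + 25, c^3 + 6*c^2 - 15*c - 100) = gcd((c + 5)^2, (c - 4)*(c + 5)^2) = c^2 + 10*c + 25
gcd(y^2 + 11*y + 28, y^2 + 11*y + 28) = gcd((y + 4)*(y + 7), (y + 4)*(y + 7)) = y^2 + 11*y + 28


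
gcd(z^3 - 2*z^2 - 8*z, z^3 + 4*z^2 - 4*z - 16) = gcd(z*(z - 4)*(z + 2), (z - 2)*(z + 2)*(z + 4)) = z + 2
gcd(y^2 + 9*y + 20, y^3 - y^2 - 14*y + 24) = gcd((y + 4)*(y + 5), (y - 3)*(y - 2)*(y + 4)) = y + 4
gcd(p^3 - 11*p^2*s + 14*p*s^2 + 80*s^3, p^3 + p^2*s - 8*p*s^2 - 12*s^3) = p + 2*s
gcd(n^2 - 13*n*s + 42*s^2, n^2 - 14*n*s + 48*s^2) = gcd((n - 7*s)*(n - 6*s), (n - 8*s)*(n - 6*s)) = -n + 6*s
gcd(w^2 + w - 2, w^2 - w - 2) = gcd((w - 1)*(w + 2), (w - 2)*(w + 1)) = 1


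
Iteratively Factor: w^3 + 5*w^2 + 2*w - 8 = (w + 4)*(w^2 + w - 2) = (w - 1)*(w + 4)*(w + 2)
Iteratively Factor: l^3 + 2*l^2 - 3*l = (l - 1)*(l^2 + 3*l) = (l - 1)*(l + 3)*(l)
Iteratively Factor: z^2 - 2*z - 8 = (z + 2)*(z - 4)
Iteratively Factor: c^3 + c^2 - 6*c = (c - 2)*(c^2 + 3*c) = c*(c - 2)*(c + 3)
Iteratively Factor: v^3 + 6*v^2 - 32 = (v - 2)*(v^2 + 8*v + 16) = (v - 2)*(v + 4)*(v + 4)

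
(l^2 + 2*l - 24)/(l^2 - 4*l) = (l + 6)/l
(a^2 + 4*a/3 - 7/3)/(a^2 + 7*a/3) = (a - 1)/a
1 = 1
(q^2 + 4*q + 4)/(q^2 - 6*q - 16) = (q + 2)/(q - 8)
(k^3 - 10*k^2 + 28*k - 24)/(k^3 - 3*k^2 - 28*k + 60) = (k - 2)/(k + 5)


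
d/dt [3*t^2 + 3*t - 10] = 6*t + 3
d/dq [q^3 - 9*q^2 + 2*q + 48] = 3*q^2 - 18*q + 2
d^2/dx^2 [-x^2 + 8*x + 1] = -2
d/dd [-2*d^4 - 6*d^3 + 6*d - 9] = -8*d^3 - 18*d^2 + 6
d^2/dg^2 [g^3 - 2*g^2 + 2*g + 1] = 6*g - 4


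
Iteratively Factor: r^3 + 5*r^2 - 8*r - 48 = (r + 4)*(r^2 + r - 12) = (r + 4)^2*(r - 3)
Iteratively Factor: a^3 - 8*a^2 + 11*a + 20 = (a - 4)*(a^2 - 4*a - 5) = (a - 5)*(a - 4)*(a + 1)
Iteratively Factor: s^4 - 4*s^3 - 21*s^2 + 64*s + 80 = (s + 1)*(s^3 - 5*s^2 - 16*s + 80) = (s - 5)*(s + 1)*(s^2 - 16) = (s - 5)*(s - 4)*(s + 1)*(s + 4)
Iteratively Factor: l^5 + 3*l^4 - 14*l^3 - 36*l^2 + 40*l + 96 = (l + 2)*(l^4 + l^3 - 16*l^2 - 4*l + 48) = (l - 3)*(l + 2)*(l^3 + 4*l^2 - 4*l - 16) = (l - 3)*(l - 2)*(l + 2)*(l^2 + 6*l + 8) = (l - 3)*(l - 2)*(l + 2)*(l + 4)*(l + 2)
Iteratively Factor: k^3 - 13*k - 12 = (k + 3)*(k^2 - 3*k - 4) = (k + 1)*(k + 3)*(k - 4)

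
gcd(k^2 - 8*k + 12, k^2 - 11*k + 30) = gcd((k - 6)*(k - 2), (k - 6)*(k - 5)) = k - 6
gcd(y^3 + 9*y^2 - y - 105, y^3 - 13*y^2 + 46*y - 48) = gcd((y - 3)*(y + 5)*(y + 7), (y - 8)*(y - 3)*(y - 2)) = y - 3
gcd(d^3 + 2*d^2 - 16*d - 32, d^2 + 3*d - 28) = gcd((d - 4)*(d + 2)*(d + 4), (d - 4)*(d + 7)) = d - 4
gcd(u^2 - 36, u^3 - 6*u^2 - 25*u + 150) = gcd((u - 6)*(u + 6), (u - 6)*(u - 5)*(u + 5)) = u - 6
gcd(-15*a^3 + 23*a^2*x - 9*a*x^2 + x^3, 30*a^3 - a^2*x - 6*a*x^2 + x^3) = 15*a^2 - 8*a*x + x^2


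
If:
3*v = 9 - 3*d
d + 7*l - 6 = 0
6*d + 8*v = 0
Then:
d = 12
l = -6/7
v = -9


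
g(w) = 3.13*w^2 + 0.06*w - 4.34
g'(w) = 6.26*w + 0.06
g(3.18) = 27.50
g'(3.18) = 19.97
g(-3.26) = 28.73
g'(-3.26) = -20.35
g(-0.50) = -3.59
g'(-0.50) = -3.07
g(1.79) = 5.80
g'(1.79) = 11.27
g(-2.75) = 19.17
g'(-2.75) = -17.16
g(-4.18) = 50.10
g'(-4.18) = -26.11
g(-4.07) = 47.26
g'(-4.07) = -25.42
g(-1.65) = 4.08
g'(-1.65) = -10.27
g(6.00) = 108.70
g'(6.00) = 37.62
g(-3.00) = 23.65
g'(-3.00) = -18.72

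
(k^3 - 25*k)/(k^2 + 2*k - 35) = k*(k + 5)/(k + 7)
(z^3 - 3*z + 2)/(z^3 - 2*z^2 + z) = (z + 2)/z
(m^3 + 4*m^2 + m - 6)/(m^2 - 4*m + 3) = (m^2 + 5*m + 6)/(m - 3)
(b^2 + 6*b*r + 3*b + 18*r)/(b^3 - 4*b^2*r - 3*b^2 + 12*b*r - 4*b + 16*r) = (b^2 + 6*b*r + 3*b + 18*r)/(b^3 - 4*b^2*r - 3*b^2 + 12*b*r - 4*b + 16*r)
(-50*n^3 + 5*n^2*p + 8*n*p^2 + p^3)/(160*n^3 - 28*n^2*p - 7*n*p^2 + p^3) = (-10*n^2 + 3*n*p + p^2)/(32*n^2 - 12*n*p + p^2)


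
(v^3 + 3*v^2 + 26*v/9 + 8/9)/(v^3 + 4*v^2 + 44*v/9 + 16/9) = (v + 1)/(v + 2)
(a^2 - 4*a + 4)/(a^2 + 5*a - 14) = (a - 2)/(a + 7)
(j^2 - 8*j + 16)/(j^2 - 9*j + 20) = (j - 4)/(j - 5)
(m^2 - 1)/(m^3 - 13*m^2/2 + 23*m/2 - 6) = 2*(m + 1)/(2*m^2 - 11*m + 12)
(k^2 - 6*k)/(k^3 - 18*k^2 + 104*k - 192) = k/(k^2 - 12*k + 32)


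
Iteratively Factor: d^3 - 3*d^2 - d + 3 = (d + 1)*(d^2 - 4*d + 3) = (d - 3)*(d + 1)*(d - 1)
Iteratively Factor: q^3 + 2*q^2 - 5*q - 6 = (q - 2)*(q^2 + 4*q + 3) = (q - 2)*(q + 3)*(q + 1)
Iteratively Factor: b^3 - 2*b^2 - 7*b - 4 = (b - 4)*(b^2 + 2*b + 1) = (b - 4)*(b + 1)*(b + 1)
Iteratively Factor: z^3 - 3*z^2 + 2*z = (z - 2)*(z^2 - z) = (z - 2)*(z - 1)*(z)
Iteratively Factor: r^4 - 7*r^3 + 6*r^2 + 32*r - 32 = (r + 2)*(r^3 - 9*r^2 + 24*r - 16) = (r - 1)*(r + 2)*(r^2 - 8*r + 16) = (r - 4)*(r - 1)*(r + 2)*(r - 4)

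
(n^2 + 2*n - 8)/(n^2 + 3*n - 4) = (n - 2)/(n - 1)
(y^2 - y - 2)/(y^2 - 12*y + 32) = (y^2 - y - 2)/(y^2 - 12*y + 32)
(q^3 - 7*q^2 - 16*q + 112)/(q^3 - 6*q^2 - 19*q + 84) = (q - 4)/(q - 3)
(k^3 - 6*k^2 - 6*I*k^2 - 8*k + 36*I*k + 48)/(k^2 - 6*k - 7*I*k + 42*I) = (k^2 - 6*I*k - 8)/(k - 7*I)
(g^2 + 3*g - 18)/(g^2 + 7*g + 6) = (g - 3)/(g + 1)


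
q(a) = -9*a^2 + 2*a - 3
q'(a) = 2 - 18*a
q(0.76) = -6.68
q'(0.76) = -11.68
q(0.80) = -7.16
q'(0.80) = -12.40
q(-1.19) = -18.12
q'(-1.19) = 23.42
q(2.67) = -61.82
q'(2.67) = -46.06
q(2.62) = -59.54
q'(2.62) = -45.16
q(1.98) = -34.32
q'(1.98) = -33.64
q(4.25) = -157.06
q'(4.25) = -74.50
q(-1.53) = -27.13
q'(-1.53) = 29.54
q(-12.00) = -1323.00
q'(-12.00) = 218.00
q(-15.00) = -2058.00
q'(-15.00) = 272.00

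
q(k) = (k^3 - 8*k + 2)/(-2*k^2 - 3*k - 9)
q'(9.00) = -0.53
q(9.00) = -3.33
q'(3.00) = -0.47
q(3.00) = -0.14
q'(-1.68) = -0.48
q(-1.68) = -1.11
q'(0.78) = 0.35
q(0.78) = 0.30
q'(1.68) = -0.19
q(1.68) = 0.34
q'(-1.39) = -0.10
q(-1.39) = -1.20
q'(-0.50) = 1.00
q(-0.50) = -0.73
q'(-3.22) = -1.01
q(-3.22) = 0.28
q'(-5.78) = -0.72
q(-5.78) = 2.48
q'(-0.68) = 0.87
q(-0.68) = -0.90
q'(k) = (4*k + 3)*(k^3 - 8*k + 2)/(-2*k^2 - 3*k - 9)^2 + (3*k^2 - 8)/(-2*k^2 - 3*k - 9) = (-2*k^4 - 6*k^3 - 43*k^2 + 8*k + 78)/(4*k^4 + 12*k^3 + 45*k^2 + 54*k + 81)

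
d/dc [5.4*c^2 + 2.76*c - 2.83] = 10.8*c + 2.76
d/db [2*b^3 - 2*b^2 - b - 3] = 6*b^2 - 4*b - 1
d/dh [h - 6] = 1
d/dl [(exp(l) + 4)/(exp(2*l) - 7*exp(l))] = (-exp(2*l) - 8*exp(l) + 28)*exp(-l)/(exp(2*l) - 14*exp(l) + 49)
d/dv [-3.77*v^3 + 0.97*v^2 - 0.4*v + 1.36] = -11.31*v^2 + 1.94*v - 0.4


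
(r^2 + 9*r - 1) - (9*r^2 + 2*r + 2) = -8*r^2 + 7*r - 3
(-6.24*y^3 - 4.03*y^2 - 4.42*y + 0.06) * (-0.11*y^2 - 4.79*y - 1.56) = 0.6864*y^5 + 30.3329*y^4 + 29.5243*y^3 + 27.452*y^2 + 6.6078*y - 0.0936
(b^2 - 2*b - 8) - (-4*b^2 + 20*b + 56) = 5*b^2 - 22*b - 64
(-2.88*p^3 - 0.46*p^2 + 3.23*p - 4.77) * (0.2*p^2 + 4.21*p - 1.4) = -0.576*p^5 - 12.2168*p^4 + 2.7414*p^3 + 13.2883*p^2 - 24.6037*p + 6.678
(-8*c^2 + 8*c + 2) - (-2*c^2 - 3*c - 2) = -6*c^2 + 11*c + 4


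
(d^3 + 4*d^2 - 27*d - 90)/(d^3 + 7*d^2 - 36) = (d - 5)/(d - 2)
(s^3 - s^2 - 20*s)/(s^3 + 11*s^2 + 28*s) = (s - 5)/(s + 7)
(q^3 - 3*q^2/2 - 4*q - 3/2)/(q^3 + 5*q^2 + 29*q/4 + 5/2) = 2*(q^2 - 2*q - 3)/(2*q^2 + 9*q + 10)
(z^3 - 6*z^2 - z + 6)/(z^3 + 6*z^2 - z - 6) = (z - 6)/(z + 6)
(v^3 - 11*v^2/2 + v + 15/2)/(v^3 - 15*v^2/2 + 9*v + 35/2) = (2*v - 3)/(2*v - 7)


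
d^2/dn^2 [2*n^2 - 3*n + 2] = 4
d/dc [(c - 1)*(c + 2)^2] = 3*c*(c + 2)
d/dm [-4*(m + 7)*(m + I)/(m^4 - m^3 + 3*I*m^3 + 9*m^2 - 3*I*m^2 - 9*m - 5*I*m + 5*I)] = (8*m^4 + m^3*(80 + 32*I) + m^2*(-112 + 352*I) + m*(-304 - 224*I) + 392 + 160*I)/(m^7 + m^6*(-2 + 7*I) + m^5*(3 - 14*I) + m^4*(-4 + 53*I) + m^3*(67 - 92*I) + m^2*(-130 + 21*I) + m*(65 + 50*I) - 25*I)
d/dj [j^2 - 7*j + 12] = 2*j - 7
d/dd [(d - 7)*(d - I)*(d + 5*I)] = 3*d^2 + d*(-14 + 8*I) + 5 - 28*I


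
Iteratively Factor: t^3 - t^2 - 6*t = (t)*(t^2 - t - 6) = t*(t - 3)*(t + 2)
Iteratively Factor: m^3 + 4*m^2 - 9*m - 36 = (m + 4)*(m^2 - 9) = (m + 3)*(m + 4)*(m - 3)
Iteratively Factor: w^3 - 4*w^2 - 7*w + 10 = (w - 1)*(w^2 - 3*w - 10) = (w - 1)*(w + 2)*(w - 5)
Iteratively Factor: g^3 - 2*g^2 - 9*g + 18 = (g - 3)*(g^2 + g - 6) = (g - 3)*(g - 2)*(g + 3)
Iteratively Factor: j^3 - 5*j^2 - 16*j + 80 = (j - 4)*(j^2 - j - 20) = (j - 4)*(j + 4)*(j - 5)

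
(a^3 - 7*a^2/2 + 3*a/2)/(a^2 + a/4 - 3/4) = 2*a*(2*a^2 - 7*a + 3)/(4*a^2 + a - 3)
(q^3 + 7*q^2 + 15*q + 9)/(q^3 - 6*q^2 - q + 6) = (q^2 + 6*q + 9)/(q^2 - 7*q + 6)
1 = 1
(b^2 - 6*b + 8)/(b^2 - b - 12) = (b - 2)/(b + 3)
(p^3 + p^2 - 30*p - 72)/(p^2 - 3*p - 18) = p + 4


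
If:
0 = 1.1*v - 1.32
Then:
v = 1.20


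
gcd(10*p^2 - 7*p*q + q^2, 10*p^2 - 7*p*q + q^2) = 10*p^2 - 7*p*q + q^2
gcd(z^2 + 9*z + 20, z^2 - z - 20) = z + 4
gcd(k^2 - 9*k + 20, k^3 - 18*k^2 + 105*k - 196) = k - 4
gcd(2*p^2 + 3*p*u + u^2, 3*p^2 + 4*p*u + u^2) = p + u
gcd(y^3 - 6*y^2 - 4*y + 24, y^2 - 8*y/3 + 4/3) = y - 2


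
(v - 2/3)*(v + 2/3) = v^2 - 4/9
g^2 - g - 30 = (g - 6)*(g + 5)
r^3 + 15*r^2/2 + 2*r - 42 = (r - 2)*(r + 7/2)*(r + 6)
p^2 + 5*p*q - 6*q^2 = (p - q)*(p + 6*q)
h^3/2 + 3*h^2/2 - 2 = (h/2 + 1)*(h - 1)*(h + 2)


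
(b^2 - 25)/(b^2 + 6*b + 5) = (b - 5)/(b + 1)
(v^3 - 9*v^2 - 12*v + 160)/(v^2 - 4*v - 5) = (v^2 - 4*v - 32)/(v + 1)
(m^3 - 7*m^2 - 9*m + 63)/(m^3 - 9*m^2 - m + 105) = (m - 3)/(m - 5)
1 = 1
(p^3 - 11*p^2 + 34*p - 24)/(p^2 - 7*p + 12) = (p^2 - 7*p + 6)/(p - 3)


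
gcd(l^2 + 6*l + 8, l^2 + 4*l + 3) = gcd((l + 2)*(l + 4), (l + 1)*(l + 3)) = 1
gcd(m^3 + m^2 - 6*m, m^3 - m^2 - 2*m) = m^2 - 2*m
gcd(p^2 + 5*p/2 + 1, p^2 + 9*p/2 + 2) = p + 1/2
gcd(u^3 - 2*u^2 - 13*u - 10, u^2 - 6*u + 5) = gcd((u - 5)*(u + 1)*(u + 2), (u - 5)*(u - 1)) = u - 5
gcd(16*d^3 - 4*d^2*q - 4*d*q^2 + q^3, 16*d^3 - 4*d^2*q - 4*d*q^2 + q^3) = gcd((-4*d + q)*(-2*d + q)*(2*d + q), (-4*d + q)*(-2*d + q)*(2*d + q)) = 16*d^3 - 4*d^2*q - 4*d*q^2 + q^3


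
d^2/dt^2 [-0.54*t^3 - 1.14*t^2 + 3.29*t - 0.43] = -3.24*t - 2.28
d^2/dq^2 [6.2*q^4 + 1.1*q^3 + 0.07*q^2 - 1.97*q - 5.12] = 74.4*q^2 + 6.6*q + 0.14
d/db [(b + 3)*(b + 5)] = 2*b + 8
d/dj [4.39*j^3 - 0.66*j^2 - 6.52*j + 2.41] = 13.17*j^2 - 1.32*j - 6.52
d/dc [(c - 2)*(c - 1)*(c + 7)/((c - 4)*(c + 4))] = (c^4 - 29*c^2 - 156*c + 304)/(c^4 - 32*c^2 + 256)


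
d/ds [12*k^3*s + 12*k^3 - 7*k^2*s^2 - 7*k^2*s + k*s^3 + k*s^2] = k*(12*k^2 - 14*k*s - 7*k + 3*s^2 + 2*s)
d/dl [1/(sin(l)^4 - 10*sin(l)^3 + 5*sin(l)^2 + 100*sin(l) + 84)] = 2*(-2*sin(l)^3 + 15*sin(l)^2 - 5*sin(l) - 50)*cos(l)/(sin(l)^4 - 10*sin(l)^3 + 5*sin(l)^2 + 100*sin(l) + 84)^2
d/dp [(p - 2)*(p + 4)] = 2*p + 2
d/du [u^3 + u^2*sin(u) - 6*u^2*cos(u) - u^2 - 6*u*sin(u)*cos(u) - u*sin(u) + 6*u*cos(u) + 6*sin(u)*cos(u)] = 6*u^2*sin(u) + u^2*cos(u) + 3*u^2 - 4*u*sin(u) - 13*u*cos(u) - 6*u*cos(2*u) - 2*u - sin(u) - 3*sin(2*u) + 6*cos(u) + 6*cos(2*u)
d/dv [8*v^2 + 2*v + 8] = 16*v + 2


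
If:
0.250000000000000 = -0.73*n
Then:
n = -0.34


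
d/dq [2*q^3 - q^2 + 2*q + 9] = 6*q^2 - 2*q + 2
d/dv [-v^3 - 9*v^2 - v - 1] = -3*v^2 - 18*v - 1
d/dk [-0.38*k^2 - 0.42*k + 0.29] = -0.76*k - 0.42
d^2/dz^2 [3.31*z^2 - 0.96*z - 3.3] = 6.62000000000000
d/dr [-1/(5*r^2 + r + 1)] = (10*r + 1)/(5*r^2 + r + 1)^2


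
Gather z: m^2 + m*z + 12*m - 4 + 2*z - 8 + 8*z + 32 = m^2 + 12*m + z*(m + 10) + 20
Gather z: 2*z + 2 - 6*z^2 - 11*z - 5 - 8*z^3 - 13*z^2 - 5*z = -8*z^3 - 19*z^2 - 14*z - 3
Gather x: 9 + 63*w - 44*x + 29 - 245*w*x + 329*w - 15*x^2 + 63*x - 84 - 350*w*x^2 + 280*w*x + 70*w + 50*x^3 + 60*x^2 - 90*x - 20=462*w + 50*x^3 + x^2*(45 - 350*w) + x*(35*w - 71) - 66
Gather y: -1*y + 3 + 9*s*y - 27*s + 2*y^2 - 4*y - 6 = -27*s + 2*y^2 + y*(9*s - 5) - 3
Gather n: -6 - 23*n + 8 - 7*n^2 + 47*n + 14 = -7*n^2 + 24*n + 16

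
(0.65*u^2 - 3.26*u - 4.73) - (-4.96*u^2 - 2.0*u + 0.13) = 5.61*u^2 - 1.26*u - 4.86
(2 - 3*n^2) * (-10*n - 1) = 30*n^3 + 3*n^2 - 20*n - 2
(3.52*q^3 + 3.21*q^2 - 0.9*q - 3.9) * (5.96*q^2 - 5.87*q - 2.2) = 20.9792*q^5 - 1.5308*q^4 - 31.9507*q^3 - 25.023*q^2 + 24.873*q + 8.58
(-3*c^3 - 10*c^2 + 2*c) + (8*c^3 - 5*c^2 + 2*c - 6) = 5*c^3 - 15*c^2 + 4*c - 6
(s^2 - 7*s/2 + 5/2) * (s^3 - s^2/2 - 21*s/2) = s^5 - 4*s^4 - 25*s^3/4 + 71*s^2/2 - 105*s/4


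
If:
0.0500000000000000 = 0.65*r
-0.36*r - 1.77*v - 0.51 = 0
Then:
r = 0.08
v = -0.30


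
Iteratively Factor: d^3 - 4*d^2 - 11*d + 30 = (d - 2)*(d^2 - 2*d - 15) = (d - 5)*(d - 2)*(d + 3)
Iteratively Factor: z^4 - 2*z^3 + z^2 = (z)*(z^3 - 2*z^2 + z) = z*(z - 1)*(z^2 - z) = z*(z - 1)^2*(z)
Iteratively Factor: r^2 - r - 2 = (r + 1)*(r - 2)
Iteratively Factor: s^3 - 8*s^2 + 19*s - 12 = (s - 3)*(s^2 - 5*s + 4) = (s - 3)*(s - 1)*(s - 4)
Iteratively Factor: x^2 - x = (x)*(x - 1)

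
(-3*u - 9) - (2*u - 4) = -5*u - 5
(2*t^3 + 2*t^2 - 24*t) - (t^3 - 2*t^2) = t^3 + 4*t^2 - 24*t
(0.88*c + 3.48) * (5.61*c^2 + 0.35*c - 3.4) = 4.9368*c^3 + 19.8308*c^2 - 1.774*c - 11.832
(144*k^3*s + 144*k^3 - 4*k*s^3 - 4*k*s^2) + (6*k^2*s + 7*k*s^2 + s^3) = 144*k^3*s + 144*k^3 + 6*k^2*s - 4*k*s^3 + 3*k*s^2 + s^3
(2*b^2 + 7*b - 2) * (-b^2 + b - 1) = -2*b^4 - 5*b^3 + 7*b^2 - 9*b + 2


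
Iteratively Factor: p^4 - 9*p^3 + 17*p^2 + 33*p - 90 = (p - 3)*(p^3 - 6*p^2 - p + 30) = (p - 5)*(p - 3)*(p^2 - p - 6) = (p - 5)*(p - 3)^2*(p + 2)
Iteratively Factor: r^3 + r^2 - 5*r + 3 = (r - 1)*(r^2 + 2*r - 3) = (r - 1)*(r + 3)*(r - 1)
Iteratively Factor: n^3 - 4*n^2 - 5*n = (n - 5)*(n^2 + n) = n*(n - 5)*(n + 1)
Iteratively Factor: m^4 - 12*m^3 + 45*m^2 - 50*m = (m)*(m^3 - 12*m^2 + 45*m - 50) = m*(m - 5)*(m^2 - 7*m + 10) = m*(m - 5)^2*(m - 2)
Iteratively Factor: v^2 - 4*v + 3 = (v - 3)*(v - 1)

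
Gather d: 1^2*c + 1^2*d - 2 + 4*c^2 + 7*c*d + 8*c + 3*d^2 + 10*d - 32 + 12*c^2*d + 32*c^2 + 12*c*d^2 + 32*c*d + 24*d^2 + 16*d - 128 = 36*c^2 + 9*c + d^2*(12*c + 27) + d*(12*c^2 + 39*c + 27) - 162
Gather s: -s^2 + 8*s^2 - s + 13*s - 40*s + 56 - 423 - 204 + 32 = 7*s^2 - 28*s - 539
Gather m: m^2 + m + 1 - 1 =m^2 + m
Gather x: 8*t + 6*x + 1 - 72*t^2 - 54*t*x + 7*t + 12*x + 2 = -72*t^2 + 15*t + x*(18 - 54*t) + 3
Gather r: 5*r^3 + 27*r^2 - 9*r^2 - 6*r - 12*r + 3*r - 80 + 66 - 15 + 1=5*r^3 + 18*r^2 - 15*r - 28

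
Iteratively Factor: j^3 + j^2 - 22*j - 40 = (j - 5)*(j^2 + 6*j + 8) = (j - 5)*(j + 2)*(j + 4)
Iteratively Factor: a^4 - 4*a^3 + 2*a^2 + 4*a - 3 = (a + 1)*(a^3 - 5*a^2 + 7*a - 3) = (a - 3)*(a + 1)*(a^2 - 2*a + 1) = (a - 3)*(a - 1)*(a + 1)*(a - 1)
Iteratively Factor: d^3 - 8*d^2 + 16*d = (d - 4)*(d^2 - 4*d) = (d - 4)^2*(d)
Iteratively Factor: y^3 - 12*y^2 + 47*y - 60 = (y - 5)*(y^2 - 7*y + 12) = (y - 5)*(y - 4)*(y - 3)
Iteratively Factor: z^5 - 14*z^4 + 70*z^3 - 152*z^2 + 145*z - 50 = (z - 5)*(z^4 - 9*z^3 + 25*z^2 - 27*z + 10) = (z - 5)*(z - 1)*(z^3 - 8*z^2 + 17*z - 10) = (z - 5)*(z - 1)^2*(z^2 - 7*z + 10) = (z - 5)^2*(z - 1)^2*(z - 2)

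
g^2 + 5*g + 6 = (g + 2)*(g + 3)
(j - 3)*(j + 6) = j^2 + 3*j - 18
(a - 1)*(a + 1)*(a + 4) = a^3 + 4*a^2 - a - 4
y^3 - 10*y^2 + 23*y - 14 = (y - 7)*(y - 2)*(y - 1)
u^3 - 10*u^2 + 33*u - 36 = (u - 4)*(u - 3)^2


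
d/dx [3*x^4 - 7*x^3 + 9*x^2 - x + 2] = 12*x^3 - 21*x^2 + 18*x - 1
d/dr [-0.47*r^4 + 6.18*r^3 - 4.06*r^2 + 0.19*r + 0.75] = -1.88*r^3 + 18.54*r^2 - 8.12*r + 0.19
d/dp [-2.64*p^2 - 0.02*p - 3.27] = -5.28*p - 0.02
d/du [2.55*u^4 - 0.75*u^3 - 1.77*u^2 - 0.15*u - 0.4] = 10.2*u^3 - 2.25*u^2 - 3.54*u - 0.15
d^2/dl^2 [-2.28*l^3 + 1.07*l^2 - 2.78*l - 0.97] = 2.14 - 13.68*l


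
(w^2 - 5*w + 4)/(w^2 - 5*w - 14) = (-w^2 + 5*w - 4)/(-w^2 + 5*w + 14)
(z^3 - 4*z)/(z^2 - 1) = z*(z^2 - 4)/(z^2 - 1)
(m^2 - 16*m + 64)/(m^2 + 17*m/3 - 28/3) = 3*(m^2 - 16*m + 64)/(3*m^2 + 17*m - 28)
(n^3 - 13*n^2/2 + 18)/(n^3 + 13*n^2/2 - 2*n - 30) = (2*n^2 - 9*n - 18)/(2*n^2 + 17*n + 30)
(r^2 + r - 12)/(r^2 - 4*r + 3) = (r + 4)/(r - 1)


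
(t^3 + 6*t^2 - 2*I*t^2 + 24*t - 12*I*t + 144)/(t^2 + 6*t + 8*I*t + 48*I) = (t^2 - 2*I*t + 24)/(t + 8*I)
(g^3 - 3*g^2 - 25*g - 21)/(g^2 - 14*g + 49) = (g^2 + 4*g + 3)/(g - 7)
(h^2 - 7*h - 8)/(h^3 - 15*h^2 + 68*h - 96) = (h + 1)/(h^2 - 7*h + 12)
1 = 1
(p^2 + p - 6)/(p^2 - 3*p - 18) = (p - 2)/(p - 6)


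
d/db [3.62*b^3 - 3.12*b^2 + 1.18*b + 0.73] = 10.86*b^2 - 6.24*b + 1.18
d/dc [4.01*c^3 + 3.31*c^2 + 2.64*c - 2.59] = 12.03*c^2 + 6.62*c + 2.64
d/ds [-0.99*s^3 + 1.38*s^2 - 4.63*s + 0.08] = -2.97*s^2 + 2.76*s - 4.63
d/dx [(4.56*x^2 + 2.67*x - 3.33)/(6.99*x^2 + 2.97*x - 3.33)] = (-5.12009999999999*x^2 + 16.1838*x + 0.999000000000001)/(48.8601*x^4 + 41.5206*x^3 - 37.7325*x^2 - 19.7802*x + 11.0889)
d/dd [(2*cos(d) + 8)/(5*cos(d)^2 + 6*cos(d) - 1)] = 10*(cos(d)^2 + 8*cos(d) + 5)*sin(d)/(-5*sin(d)^2 + 6*cos(d) + 4)^2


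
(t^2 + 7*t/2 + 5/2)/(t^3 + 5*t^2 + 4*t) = (t + 5/2)/(t*(t + 4))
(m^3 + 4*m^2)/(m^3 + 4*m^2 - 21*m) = m*(m + 4)/(m^2 + 4*m - 21)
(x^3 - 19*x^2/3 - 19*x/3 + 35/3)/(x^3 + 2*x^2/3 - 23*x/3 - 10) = (x^2 - 8*x + 7)/(x^2 - x - 6)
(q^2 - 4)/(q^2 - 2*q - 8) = (q - 2)/(q - 4)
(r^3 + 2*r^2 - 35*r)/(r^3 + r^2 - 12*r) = (r^2 + 2*r - 35)/(r^2 + r - 12)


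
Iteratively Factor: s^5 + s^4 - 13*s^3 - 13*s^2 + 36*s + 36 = (s + 2)*(s^4 - s^3 - 11*s^2 + 9*s + 18) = (s - 2)*(s + 2)*(s^3 + s^2 - 9*s - 9) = (s - 3)*(s - 2)*(s + 2)*(s^2 + 4*s + 3) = (s - 3)*(s - 2)*(s + 1)*(s + 2)*(s + 3)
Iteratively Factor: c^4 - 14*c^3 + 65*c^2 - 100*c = (c - 5)*(c^3 - 9*c^2 + 20*c) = c*(c - 5)*(c^2 - 9*c + 20) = c*(c - 5)^2*(c - 4)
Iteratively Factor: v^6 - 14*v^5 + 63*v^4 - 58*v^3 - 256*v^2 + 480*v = (v + 2)*(v^5 - 16*v^4 + 95*v^3 - 248*v^2 + 240*v) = (v - 4)*(v + 2)*(v^4 - 12*v^3 + 47*v^2 - 60*v) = v*(v - 4)*(v + 2)*(v^3 - 12*v^2 + 47*v - 60) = v*(v - 4)^2*(v + 2)*(v^2 - 8*v + 15) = v*(v - 4)^2*(v - 3)*(v + 2)*(v - 5)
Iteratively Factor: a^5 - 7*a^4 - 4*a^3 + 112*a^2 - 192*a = (a)*(a^4 - 7*a^3 - 4*a^2 + 112*a - 192) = a*(a - 4)*(a^3 - 3*a^2 - 16*a + 48) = a*(a - 4)*(a + 4)*(a^2 - 7*a + 12) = a*(a - 4)*(a - 3)*(a + 4)*(a - 4)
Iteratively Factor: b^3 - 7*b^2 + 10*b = (b - 5)*(b^2 - 2*b) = (b - 5)*(b - 2)*(b)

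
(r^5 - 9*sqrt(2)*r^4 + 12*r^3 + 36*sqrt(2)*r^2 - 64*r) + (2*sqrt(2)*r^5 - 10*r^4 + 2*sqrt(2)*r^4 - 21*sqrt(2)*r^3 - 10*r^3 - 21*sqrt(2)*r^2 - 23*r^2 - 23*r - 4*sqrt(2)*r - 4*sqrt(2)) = r^5 + 2*sqrt(2)*r^5 - 10*r^4 - 7*sqrt(2)*r^4 - 21*sqrt(2)*r^3 + 2*r^3 - 23*r^2 + 15*sqrt(2)*r^2 - 87*r - 4*sqrt(2)*r - 4*sqrt(2)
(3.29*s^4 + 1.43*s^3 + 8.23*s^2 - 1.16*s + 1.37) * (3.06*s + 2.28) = 10.0674*s^5 + 11.877*s^4 + 28.4442*s^3 + 15.2148*s^2 + 1.5474*s + 3.1236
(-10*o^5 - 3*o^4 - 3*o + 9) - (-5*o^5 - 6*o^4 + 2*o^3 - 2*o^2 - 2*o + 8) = -5*o^5 + 3*o^4 - 2*o^3 + 2*o^2 - o + 1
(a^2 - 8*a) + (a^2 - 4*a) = 2*a^2 - 12*a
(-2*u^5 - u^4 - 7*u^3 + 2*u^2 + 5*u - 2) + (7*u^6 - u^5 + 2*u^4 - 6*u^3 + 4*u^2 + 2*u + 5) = 7*u^6 - 3*u^5 + u^4 - 13*u^3 + 6*u^2 + 7*u + 3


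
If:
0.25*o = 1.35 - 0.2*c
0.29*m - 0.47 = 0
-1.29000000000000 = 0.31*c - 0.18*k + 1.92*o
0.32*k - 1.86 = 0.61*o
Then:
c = 9.21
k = 2.07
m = 1.62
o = -1.96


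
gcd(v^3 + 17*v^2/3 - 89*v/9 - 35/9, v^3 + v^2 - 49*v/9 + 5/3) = v - 5/3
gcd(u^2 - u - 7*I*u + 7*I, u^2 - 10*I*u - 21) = u - 7*I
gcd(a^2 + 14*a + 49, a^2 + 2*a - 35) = a + 7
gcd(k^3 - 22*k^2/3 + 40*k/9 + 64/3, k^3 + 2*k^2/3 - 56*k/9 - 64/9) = k^2 - 4*k/3 - 32/9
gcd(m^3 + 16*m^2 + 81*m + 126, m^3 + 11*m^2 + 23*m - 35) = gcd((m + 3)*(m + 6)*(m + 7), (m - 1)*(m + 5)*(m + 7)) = m + 7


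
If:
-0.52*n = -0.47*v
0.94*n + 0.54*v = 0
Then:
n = 0.00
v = 0.00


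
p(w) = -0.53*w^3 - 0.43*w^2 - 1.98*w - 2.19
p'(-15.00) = -346.83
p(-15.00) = 1719.51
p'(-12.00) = -220.62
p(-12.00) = 875.49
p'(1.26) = -5.59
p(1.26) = -6.43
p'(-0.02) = -1.96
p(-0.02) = -2.15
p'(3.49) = -24.35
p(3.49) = -36.87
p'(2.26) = -12.04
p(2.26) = -14.98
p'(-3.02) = -13.88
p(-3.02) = 14.47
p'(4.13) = -32.65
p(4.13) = -55.04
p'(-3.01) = -13.80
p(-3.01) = 14.33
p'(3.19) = -20.90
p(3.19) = -30.09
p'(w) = -1.59*w^2 - 0.86*w - 1.98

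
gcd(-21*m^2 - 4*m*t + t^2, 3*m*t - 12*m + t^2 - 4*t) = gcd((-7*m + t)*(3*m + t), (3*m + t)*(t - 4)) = 3*m + t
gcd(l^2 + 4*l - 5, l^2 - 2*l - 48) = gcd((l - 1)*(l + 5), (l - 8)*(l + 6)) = 1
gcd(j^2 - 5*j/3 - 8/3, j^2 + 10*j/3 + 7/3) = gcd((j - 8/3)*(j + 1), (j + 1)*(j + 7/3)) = j + 1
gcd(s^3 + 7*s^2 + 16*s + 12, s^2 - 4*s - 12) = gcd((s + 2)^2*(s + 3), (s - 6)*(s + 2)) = s + 2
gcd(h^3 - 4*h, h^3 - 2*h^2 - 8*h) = h^2 + 2*h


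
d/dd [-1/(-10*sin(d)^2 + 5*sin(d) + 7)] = 5*(1 - 4*sin(d))*cos(d)/(-10*sin(d)^2 + 5*sin(d) + 7)^2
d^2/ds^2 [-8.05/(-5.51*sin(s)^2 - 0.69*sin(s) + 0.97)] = (-977.59522*sin(s)^4 - 91.815885*sin(s)^3 + 1290.460885*sin(s)^2 + 178.243905*sin(s) + 93.71488)/(5.51*sin(s)^2 + 0.69*sin(s) - 0.97)^3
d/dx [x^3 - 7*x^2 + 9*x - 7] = 3*x^2 - 14*x + 9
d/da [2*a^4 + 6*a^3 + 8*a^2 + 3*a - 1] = 8*a^3 + 18*a^2 + 16*a + 3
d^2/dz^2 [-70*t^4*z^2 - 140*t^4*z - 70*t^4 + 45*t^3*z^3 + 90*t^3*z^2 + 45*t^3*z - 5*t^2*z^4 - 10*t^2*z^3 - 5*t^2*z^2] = t^2*(-140*t^2 + 270*t*z + 180*t - 60*z^2 - 60*z - 10)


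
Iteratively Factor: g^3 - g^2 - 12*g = (g - 4)*(g^2 + 3*g) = (g - 4)*(g + 3)*(g)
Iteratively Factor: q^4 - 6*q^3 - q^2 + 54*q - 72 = (q - 4)*(q^3 - 2*q^2 - 9*q + 18) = (q - 4)*(q + 3)*(q^2 - 5*q + 6) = (q - 4)*(q - 2)*(q + 3)*(q - 3)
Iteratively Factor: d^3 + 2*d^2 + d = (d)*(d^2 + 2*d + 1) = d*(d + 1)*(d + 1)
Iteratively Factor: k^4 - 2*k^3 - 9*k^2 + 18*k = (k - 2)*(k^3 - 9*k) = (k - 3)*(k - 2)*(k^2 + 3*k) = (k - 3)*(k - 2)*(k + 3)*(k)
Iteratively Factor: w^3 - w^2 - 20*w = (w)*(w^2 - w - 20) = w*(w - 5)*(w + 4)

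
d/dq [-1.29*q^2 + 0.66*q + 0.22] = 0.66 - 2.58*q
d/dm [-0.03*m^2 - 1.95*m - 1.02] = -0.06*m - 1.95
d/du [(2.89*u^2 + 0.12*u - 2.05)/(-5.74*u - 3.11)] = (-16.5886*u^2 - 17.9758*u - 12.1402)/(32.9476*u^2 + 35.7028*u + 9.6721)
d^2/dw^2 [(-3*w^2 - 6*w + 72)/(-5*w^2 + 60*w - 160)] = 84/(5*(w^3 - 24*w^2 + 192*w - 512))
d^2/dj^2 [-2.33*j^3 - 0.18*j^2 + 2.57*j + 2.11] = -13.98*j - 0.36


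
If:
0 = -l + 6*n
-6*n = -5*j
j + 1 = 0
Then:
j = -1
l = -5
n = -5/6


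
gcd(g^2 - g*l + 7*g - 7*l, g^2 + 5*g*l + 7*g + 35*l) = g + 7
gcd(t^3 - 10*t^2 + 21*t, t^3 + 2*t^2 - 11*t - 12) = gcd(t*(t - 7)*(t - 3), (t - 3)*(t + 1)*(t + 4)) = t - 3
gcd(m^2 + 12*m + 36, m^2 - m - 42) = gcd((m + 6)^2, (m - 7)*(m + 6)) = m + 6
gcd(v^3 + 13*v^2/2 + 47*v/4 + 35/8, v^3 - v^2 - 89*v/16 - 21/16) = 1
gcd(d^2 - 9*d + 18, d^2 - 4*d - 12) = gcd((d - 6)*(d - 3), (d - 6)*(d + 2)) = d - 6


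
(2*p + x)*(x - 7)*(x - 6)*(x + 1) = 2*p*x^3 - 24*p*x^2 + 58*p*x + 84*p + x^4 - 12*x^3 + 29*x^2 + 42*x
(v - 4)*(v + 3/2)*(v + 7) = v^3 + 9*v^2/2 - 47*v/2 - 42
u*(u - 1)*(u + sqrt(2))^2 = u^4 - u^3 + 2*sqrt(2)*u^3 - 2*sqrt(2)*u^2 + 2*u^2 - 2*u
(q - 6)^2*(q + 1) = q^3 - 11*q^2 + 24*q + 36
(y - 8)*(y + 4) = y^2 - 4*y - 32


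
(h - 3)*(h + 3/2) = h^2 - 3*h/2 - 9/2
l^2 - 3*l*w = l*(l - 3*w)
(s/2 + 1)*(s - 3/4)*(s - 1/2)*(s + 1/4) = s^4/2 + s^3/2 - 31*s^2/32 + 7*s/64 + 3/32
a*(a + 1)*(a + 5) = a^3 + 6*a^2 + 5*a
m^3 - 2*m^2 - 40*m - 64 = (m - 8)*(m + 2)*(m + 4)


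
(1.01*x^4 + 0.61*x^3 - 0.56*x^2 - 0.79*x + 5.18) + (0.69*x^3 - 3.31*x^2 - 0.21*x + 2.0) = 1.01*x^4 + 1.3*x^3 - 3.87*x^2 - 1.0*x + 7.18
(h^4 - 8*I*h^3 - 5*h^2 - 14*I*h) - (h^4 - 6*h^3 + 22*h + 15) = 6*h^3 - 8*I*h^3 - 5*h^2 - 22*h - 14*I*h - 15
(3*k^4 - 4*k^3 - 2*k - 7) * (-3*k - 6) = -9*k^5 - 6*k^4 + 24*k^3 + 6*k^2 + 33*k + 42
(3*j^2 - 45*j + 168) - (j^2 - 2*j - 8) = 2*j^2 - 43*j + 176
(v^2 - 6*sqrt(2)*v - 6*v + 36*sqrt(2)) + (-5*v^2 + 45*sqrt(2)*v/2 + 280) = -4*v^2 - 6*v + 33*sqrt(2)*v/2 + 36*sqrt(2) + 280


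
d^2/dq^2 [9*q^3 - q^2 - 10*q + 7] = 54*q - 2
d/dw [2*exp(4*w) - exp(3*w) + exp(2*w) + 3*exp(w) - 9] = (8*exp(3*w) - 3*exp(2*w) + 2*exp(w) + 3)*exp(w)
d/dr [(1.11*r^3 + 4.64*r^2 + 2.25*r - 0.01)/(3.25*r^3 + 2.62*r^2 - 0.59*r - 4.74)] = (-1.77635683940025e-15*r^5 - 12.1718*r^4 - 15.9348*r^3 - 24.3193*r^2 - 43.9348*r - 10.6709)/(10.5625*r^6 + 17.03*r^5 + 3.0294*r^4 - 33.9016*r^3 - 24.4895*r^2 + 5.5932*r + 22.4676)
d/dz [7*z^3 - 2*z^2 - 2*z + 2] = 21*z^2 - 4*z - 2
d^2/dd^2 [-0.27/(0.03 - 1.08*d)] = 0.629856/(1.08*d - 0.03)^3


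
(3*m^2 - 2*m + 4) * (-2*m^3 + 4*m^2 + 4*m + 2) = -6*m^5 + 16*m^4 - 4*m^3 + 14*m^2 + 12*m + 8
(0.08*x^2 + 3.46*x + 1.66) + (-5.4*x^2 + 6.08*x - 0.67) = -5.32*x^2 + 9.54*x + 0.99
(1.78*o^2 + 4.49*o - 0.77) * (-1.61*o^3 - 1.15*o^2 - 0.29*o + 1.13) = -2.8658*o^5 - 9.2759*o^4 - 4.44*o^3 + 1.5948*o^2 + 5.297*o - 0.8701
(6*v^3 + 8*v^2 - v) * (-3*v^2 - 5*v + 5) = -18*v^5 - 54*v^4 - 7*v^3 + 45*v^2 - 5*v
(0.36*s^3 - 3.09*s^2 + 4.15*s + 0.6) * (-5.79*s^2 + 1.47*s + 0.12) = -2.0844*s^5 + 18.4203*s^4 - 28.5276*s^3 + 2.2557*s^2 + 1.38*s + 0.072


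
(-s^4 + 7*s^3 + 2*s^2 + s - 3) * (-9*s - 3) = 9*s^5 - 60*s^4 - 39*s^3 - 15*s^2 + 24*s + 9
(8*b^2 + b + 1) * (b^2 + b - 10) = 8*b^4 + 9*b^3 - 78*b^2 - 9*b - 10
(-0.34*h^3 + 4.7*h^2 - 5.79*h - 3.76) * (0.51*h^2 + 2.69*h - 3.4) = -0.1734*h^5 + 1.4824*h^4 + 10.8461*h^3 - 33.4727*h^2 + 9.5716*h + 12.784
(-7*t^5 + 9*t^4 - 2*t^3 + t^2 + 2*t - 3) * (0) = 0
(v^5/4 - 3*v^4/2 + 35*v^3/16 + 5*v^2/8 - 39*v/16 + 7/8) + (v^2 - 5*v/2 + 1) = v^5/4 - 3*v^4/2 + 35*v^3/16 + 13*v^2/8 - 79*v/16 + 15/8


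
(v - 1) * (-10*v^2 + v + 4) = -10*v^3 + 11*v^2 + 3*v - 4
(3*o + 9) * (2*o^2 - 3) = 6*o^3 + 18*o^2 - 9*o - 27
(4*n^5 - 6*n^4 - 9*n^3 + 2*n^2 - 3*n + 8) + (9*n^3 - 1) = 4*n^5 - 6*n^4 + 2*n^2 - 3*n + 7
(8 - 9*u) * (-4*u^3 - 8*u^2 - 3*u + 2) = 36*u^4 + 40*u^3 - 37*u^2 - 42*u + 16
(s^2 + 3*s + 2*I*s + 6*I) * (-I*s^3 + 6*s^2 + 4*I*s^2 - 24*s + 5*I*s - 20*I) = -I*s^5 + 8*s^4 + I*s^4 - 8*s^3 + 29*I*s^3 - 106*s^2 - 17*I*s^2 + 10*s - 204*I*s + 120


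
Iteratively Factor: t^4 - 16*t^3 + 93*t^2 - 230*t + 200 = (t - 5)*(t^3 - 11*t^2 + 38*t - 40) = (t - 5)*(t - 4)*(t^2 - 7*t + 10) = (t - 5)*(t - 4)*(t - 2)*(t - 5)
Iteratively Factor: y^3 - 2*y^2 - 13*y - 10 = (y - 5)*(y^2 + 3*y + 2) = (y - 5)*(y + 1)*(y + 2)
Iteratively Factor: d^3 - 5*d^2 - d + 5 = (d - 1)*(d^2 - 4*d - 5) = (d - 1)*(d + 1)*(d - 5)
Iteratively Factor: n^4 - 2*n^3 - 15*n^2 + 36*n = (n)*(n^3 - 2*n^2 - 15*n + 36) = n*(n - 3)*(n^2 + n - 12) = n*(n - 3)^2*(n + 4)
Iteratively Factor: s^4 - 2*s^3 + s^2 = (s)*(s^3 - 2*s^2 + s) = s*(s - 1)*(s^2 - s) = s^2*(s - 1)*(s - 1)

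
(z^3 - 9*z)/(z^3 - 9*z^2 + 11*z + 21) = z*(z + 3)/(z^2 - 6*z - 7)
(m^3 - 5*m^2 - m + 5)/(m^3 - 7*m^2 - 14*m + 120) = (m^2 - 1)/(m^2 - 2*m - 24)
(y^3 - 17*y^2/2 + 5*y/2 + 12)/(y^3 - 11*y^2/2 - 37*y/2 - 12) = (2*y - 3)/(2*y + 3)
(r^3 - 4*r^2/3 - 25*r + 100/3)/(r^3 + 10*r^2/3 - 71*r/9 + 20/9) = 3*(r - 5)/(3*r - 1)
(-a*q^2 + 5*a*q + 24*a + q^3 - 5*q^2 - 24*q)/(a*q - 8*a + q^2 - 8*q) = (-a*q - 3*a + q^2 + 3*q)/(a + q)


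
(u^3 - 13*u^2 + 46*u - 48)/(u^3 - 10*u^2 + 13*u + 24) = (u - 2)/(u + 1)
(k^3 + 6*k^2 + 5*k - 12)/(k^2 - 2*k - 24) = (k^2 + 2*k - 3)/(k - 6)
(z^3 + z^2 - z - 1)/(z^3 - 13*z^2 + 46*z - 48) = (z^3 + z^2 - z - 1)/(z^3 - 13*z^2 + 46*z - 48)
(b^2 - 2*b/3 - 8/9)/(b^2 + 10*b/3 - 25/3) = (9*b^2 - 6*b - 8)/(3*(3*b^2 + 10*b - 25))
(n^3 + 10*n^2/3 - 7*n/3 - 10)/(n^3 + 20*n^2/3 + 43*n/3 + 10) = (3*n - 5)/(3*n + 5)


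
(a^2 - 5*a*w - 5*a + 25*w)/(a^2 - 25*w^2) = (a - 5)/(a + 5*w)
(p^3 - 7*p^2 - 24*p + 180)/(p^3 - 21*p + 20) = (p^2 - 12*p + 36)/(p^2 - 5*p + 4)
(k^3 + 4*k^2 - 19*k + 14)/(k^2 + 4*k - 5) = (k^2 + 5*k - 14)/(k + 5)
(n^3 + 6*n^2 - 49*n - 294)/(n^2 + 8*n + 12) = (n^2 - 49)/(n + 2)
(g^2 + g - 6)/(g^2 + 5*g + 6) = (g - 2)/(g + 2)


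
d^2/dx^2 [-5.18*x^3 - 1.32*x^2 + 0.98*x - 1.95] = -31.08*x - 2.64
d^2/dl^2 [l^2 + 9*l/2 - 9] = 2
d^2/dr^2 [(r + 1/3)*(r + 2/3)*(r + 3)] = 6*r + 8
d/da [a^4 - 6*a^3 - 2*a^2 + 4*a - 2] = 4*a^3 - 18*a^2 - 4*a + 4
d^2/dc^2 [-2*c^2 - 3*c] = -4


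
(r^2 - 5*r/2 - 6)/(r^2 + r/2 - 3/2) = (r - 4)/(r - 1)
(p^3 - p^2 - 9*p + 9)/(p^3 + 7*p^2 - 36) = (p^2 - 4*p + 3)/(p^2 + 4*p - 12)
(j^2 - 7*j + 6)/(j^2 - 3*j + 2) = (j - 6)/(j - 2)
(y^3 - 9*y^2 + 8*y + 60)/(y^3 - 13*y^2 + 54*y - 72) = (y^2 - 3*y - 10)/(y^2 - 7*y + 12)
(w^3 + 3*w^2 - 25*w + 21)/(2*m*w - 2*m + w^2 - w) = (w^2 + 4*w - 21)/(2*m + w)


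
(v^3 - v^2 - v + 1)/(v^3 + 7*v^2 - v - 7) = (v - 1)/(v + 7)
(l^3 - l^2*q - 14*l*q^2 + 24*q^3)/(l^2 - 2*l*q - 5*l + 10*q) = (l^2 + l*q - 12*q^2)/(l - 5)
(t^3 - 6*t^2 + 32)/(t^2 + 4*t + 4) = (t^2 - 8*t + 16)/(t + 2)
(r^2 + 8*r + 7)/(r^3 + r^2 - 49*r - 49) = 1/(r - 7)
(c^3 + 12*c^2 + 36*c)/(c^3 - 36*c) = (c + 6)/(c - 6)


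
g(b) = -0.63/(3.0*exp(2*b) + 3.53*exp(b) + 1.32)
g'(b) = -0.63*(-6.0*exp(2*b) - 3.53*exp(b))/(3.0*exp(2*b) + 3.53*exp(b) + 1.32)^2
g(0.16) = -0.07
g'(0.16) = 0.08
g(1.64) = -0.01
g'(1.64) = 0.01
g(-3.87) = -0.45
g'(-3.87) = 0.02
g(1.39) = -0.01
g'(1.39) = 0.02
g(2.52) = -0.00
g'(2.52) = 0.00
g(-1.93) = -0.33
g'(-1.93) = 0.11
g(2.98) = -0.00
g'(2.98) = 0.00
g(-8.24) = -0.48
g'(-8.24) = 0.00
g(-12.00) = -0.48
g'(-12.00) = 0.00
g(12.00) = 0.00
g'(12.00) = 0.00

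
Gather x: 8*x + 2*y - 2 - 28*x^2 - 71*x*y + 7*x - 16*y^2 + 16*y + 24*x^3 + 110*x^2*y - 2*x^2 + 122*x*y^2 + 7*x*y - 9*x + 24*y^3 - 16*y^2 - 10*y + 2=24*x^3 + x^2*(110*y - 30) + x*(122*y^2 - 64*y + 6) + 24*y^3 - 32*y^2 + 8*y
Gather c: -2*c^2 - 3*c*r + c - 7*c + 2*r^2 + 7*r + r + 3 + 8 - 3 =-2*c^2 + c*(-3*r - 6) + 2*r^2 + 8*r + 8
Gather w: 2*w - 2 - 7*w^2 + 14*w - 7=-7*w^2 + 16*w - 9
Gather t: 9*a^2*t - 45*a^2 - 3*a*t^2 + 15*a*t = -45*a^2 - 3*a*t^2 + t*(9*a^2 + 15*a)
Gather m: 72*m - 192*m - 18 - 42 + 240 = 180 - 120*m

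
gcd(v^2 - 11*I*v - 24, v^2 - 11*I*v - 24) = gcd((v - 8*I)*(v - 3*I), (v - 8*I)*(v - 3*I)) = v^2 - 11*I*v - 24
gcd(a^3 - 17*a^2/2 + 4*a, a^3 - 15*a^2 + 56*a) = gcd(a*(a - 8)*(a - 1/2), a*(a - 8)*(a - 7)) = a^2 - 8*a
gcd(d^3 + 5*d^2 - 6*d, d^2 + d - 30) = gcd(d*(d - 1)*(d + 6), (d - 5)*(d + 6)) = d + 6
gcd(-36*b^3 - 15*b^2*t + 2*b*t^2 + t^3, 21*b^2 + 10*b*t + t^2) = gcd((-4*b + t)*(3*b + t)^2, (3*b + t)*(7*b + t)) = 3*b + t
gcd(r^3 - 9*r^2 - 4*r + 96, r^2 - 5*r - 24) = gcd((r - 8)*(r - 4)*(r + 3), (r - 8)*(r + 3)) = r^2 - 5*r - 24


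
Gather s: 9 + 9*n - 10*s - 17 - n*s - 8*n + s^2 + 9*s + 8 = n + s^2 + s*(-n - 1)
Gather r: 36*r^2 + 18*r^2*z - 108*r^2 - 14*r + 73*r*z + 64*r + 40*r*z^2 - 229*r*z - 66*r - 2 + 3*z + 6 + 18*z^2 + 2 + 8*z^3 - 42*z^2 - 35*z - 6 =r^2*(18*z - 72) + r*(40*z^2 - 156*z - 16) + 8*z^3 - 24*z^2 - 32*z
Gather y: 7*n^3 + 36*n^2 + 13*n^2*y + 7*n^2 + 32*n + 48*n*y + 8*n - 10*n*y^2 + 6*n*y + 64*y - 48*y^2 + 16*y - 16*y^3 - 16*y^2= 7*n^3 + 43*n^2 + 40*n - 16*y^3 + y^2*(-10*n - 64) + y*(13*n^2 + 54*n + 80)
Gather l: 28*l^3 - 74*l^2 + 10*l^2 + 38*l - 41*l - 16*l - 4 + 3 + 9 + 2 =28*l^3 - 64*l^2 - 19*l + 10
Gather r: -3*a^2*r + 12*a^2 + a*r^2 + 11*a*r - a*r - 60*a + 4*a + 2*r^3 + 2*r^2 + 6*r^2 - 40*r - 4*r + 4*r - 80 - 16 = 12*a^2 - 56*a + 2*r^3 + r^2*(a + 8) + r*(-3*a^2 + 10*a - 40) - 96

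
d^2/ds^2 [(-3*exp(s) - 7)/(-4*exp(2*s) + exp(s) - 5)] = (48*exp(4*s) + 460*exp(3*s) - 444*exp(2*s) - 538*exp(s) + 110)*exp(s)/(64*exp(6*s) - 48*exp(5*s) + 252*exp(4*s) - 121*exp(3*s) + 315*exp(2*s) - 75*exp(s) + 125)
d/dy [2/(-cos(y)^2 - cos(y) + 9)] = -2*(2*cos(y) + 1)*sin(y)/(cos(y)^2 + cos(y) - 9)^2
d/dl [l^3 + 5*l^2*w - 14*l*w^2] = 3*l^2 + 10*l*w - 14*w^2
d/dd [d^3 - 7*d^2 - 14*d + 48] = 3*d^2 - 14*d - 14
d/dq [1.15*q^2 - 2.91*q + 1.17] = 2.3*q - 2.91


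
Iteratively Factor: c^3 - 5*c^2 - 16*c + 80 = (c + 4)*(c^2 - 9*c + 20) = (c - 4)*(c + 4)*(c - 5)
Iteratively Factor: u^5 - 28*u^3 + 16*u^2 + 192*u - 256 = (u - 2)*(u^4 + 2*u^3 - 24*u^2 - 32*u + 128) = (u - 2)*(u + 4)*(u^3 - 2*u^2 - 16*u + 32) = (u - 4)*(u - 2)*(u + 4)*(u^2 + 2*u - 8) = (u - 4)*(u - 2)*(u + 4)^2*(u - 2)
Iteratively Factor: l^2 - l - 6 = (l + 2)*(l - 3)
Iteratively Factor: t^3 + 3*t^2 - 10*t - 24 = (t - 3)*(t^2 + 6*t + 8) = (t - 3)*(t + 2)*(t + 4)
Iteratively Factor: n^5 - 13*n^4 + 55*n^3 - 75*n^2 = (n - 5)*(n^4 - 8*n^3 + 15*n^2) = (n - 5)*(n - 3)*(n^3 - 5*n^2) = n*(n - 5)*(n - 3)*(n^2 - 5*n) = n^2*(n - 5)*(n - 3)*(n - 5)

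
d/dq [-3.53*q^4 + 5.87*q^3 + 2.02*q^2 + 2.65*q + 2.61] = -14.12*q^3 + 17.61*q^2 + 4.04*q + 2.65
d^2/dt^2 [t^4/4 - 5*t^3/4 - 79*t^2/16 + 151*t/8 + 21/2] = 3*t^2 - 15*t/2 - 79/8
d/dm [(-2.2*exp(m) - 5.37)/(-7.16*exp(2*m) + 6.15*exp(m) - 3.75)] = (-15.752*exp(2*m) - 76.8984*exp(m) + 41.2755)*exp(m)/(51.2656*exp(4*m) - 88.068*exp(3*m) + 91.5225*exp(2*m) - 46.125*exp(m) + 14.0625)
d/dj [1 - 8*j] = -8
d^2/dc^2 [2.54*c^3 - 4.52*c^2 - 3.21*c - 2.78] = 15.24*c - 9.04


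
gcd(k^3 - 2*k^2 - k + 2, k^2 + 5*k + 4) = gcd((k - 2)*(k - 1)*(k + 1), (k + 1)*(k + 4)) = k + 1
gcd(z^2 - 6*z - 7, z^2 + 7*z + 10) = 1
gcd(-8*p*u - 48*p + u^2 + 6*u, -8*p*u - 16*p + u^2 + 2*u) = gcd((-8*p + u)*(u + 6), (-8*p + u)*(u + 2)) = 8*p - u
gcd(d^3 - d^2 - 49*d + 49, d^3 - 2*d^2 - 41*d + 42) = d^2 - 8*d + 7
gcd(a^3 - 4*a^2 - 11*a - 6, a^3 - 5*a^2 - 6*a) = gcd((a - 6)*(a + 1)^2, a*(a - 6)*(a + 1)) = a^2 - 5*a - 6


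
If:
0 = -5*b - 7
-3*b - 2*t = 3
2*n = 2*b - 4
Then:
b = -7/5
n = -17/5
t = 3/5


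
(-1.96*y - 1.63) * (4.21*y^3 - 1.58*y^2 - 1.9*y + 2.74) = -8.2516*y^4 - 3.7655*y^3 + 6.2994*y^2 - 2.2734*y - 4.4662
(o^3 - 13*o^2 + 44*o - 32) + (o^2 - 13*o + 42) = o^3 - 12*o^2 + 31*o + 10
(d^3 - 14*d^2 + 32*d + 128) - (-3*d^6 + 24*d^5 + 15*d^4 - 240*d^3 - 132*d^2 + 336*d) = 3*d^6 - 24*d^5 - 15*d^4 + 241*d^3 + 118*d^2 - 304*d + 128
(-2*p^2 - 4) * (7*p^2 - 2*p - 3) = -14*p^4 + 4*p^3 - 22*p^2 + 8*p + 12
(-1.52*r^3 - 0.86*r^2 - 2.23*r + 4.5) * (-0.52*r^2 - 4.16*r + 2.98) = 0.7904*r^5 + 6.7704*r^4 + 0.2076*r^3 + 4.374*r^2 - 25.3654*r + 13.41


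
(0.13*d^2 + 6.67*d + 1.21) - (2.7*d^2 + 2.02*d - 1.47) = -2.57*d^2 + 4.65*d + 2.68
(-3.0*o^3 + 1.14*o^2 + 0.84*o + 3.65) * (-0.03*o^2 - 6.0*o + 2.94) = 0.09*o^5 + 17.9658*o^4 - 15.6852*o^3 - 1.7979*o^2 - 19.4304*o + 10.731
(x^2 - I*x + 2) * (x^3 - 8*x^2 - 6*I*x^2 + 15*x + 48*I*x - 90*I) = x^5 - 8*x^4 - 7*I*x^4 + 11*x^3 + 56*I*x^3 + 32*x^2 - 117*I*x^2 - 60*x + 96*I*x - 180*I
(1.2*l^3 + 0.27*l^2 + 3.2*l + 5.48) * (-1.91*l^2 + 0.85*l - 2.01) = -2.292*l^5 + 0.5043*l^4 - 8.2945*l^3 - 8.2895*l^2 - 1.774*l - 11.0148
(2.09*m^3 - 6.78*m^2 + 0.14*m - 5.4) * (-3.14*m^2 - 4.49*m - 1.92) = -6.5626*m^5 + 11.9051*m^4 + 25.9898*m^3 + 29.345*m^2 + 23.9772*m + 10.368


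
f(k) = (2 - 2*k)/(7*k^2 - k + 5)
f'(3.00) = 0.01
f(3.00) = -0.06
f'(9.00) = 0.00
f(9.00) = -0.03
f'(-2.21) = 0.07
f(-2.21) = 0.16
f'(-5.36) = 0.01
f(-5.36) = 0.06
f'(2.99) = 0.01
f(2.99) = -0.06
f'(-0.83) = 0.22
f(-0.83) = 0.34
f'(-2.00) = 0.08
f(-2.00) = 0.17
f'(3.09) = 0.01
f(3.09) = -0.06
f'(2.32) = 0.00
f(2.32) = -0.07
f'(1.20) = -0.11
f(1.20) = -0.03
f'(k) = (1 - 14*k)*(2 - 2*k)/(7*k^2 - k + 5)^2 - 2/(7*k^2 - k + 5)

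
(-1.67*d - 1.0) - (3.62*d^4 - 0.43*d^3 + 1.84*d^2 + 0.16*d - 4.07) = -3.62*d^4 + 0.43*d^3 - 1.84*d^2 - 1.83*d + 3.07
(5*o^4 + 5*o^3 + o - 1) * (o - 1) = 5*o^5 - 5*o^3 + o^2 - 2*o + 1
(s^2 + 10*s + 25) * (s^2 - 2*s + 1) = s^4 + 8*s^3 + 6*s^2 - 40*s + 25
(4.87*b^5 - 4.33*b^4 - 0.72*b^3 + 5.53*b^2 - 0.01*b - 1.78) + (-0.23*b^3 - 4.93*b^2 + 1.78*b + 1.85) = 4.87*b^5 - 4.33*b^4 - 0.95*b^3 + 0.600000000000001*b^2 + 1.77*b + 0.0700000000000001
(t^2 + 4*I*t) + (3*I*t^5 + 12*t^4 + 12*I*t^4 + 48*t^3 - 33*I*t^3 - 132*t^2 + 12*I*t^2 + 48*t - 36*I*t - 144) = 3*I*t^5 + 12*t^4 + 12*I*t^4 + 48*t^3 - 33*I*t^3 - 131*t^2 + 12*I*t^2 + 48*t - 32*I*t - 144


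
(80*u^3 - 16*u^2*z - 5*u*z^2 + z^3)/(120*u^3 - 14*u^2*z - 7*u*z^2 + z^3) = (-4*u + z)/(-6*u + z)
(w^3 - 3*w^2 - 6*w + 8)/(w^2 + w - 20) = (w^2 + w - 2)/(w + 5)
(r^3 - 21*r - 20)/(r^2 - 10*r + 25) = (r^2 + 5*r + 4)/(r - 5)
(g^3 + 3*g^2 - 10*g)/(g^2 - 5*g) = (g^2 + 3*g - 10)/(g - 5)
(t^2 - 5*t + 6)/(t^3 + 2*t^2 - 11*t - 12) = (t - 2)/(t^2 + 5*t + 4)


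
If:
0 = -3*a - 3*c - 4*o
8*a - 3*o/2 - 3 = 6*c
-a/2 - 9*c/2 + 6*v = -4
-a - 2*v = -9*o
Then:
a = 250/911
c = -278/2733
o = -118/911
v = -656/911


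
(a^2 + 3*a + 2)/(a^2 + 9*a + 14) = (a + 1)/(a + 7)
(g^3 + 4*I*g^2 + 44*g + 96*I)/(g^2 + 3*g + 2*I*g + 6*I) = (g^2 + 2*I*g + 48)/(g + 3)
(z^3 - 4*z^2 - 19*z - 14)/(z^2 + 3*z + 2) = z - 7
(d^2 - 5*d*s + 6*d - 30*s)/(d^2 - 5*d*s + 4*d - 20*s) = (d + 6)/(d + 4)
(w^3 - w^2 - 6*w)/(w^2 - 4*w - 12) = w*(w - 3)/(w - 6)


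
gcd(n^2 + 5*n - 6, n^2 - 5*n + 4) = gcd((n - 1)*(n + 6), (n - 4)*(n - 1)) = n - 1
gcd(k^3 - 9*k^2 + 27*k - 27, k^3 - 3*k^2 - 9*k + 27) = k^2 - 6*k + 9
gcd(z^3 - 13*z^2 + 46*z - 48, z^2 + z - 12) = z - 3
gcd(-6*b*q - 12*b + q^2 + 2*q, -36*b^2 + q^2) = -6*b + q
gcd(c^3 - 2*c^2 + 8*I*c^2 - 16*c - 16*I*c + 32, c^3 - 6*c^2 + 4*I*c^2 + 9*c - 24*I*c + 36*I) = c + 4*I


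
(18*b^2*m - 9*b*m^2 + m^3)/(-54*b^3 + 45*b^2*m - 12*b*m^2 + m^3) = -m/(3*b - m)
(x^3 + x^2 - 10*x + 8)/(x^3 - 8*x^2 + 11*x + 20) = (x^3 + x^2 - 10*x + 8)/(x^3 - 8*x^2 + 11*x + 20)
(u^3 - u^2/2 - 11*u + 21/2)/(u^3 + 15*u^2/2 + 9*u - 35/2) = (u - 3)/(u + 5)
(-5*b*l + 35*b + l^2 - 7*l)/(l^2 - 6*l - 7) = (-5*b + l)/(l + 1)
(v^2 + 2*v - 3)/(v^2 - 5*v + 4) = (v + 3)/(v - 4)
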